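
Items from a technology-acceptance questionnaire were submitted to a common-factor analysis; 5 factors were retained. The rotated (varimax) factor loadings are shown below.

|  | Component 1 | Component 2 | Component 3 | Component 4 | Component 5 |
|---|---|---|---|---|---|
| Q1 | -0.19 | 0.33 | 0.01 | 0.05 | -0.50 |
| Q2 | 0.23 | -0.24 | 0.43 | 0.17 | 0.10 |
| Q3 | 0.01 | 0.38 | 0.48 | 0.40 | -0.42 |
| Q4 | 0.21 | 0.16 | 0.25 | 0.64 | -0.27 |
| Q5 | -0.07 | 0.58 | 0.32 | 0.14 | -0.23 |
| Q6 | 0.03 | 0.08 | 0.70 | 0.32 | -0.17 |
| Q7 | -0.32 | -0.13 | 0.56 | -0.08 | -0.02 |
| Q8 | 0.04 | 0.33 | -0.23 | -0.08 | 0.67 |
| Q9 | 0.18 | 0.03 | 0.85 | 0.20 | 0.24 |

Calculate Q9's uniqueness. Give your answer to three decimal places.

h² = 0.18² + 0.03² + 0.85² + 0.20² + 0.24² = 0.0324 + 0.0009 + 0.7225 + 0.0400 + 0.0576 = 0.8534
Uniqueness u² = 1 − h² = 1 − 0.8534 = 0.1466

0.147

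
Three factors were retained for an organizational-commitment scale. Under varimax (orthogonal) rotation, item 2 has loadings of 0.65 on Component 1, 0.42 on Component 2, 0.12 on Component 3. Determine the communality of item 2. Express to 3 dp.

h² = 0.65² + 0.42² + 0.12² = 0.4225 + 0.1764 + 0.0144 = 0.6133

0.613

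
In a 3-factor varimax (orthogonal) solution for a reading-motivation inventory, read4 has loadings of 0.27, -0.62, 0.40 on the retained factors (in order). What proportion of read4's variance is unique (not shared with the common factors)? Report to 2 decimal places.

0.38

h² = 0.27² + (-0.62)² + 0.40² = 0.0729 + 0.3844 + 0.1600 = 0.6173
Uniqueness u² = 1 − h² = 1 − 0.6173 = 0.3827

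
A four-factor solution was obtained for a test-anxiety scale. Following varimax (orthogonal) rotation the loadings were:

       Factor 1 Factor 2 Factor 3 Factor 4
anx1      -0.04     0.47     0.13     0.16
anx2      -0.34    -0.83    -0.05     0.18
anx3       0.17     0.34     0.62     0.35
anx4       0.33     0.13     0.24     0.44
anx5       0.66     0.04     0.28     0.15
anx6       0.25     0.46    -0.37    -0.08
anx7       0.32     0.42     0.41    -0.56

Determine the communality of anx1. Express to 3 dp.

h² = (-0.04)² + 0.47² + 0.13² + 0.16² = 0.0016 + 0.2209 + 0.0169 + 0.0256 = 0.2650

0.265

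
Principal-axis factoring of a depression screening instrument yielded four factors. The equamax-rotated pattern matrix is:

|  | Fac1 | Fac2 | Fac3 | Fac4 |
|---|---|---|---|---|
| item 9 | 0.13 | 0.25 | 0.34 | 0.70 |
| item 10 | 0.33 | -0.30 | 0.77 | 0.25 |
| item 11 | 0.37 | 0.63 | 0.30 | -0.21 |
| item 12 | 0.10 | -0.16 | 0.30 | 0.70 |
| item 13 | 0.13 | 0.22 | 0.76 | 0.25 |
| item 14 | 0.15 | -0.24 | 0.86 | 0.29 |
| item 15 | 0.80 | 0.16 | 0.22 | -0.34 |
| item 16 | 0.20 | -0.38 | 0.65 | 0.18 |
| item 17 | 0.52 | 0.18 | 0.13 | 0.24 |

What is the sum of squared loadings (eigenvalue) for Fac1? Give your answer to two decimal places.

SS loadings for Fac1 = 0.13² + 0.33² + 0.37² + 0.10² + 0.13² + 0.15² + 0.80² + 0.20² + 0.52² = 0.0169 + 0.1089 + 0.1369 + 0.0100 + 0.0169 + 0.0225 + 0.6400 + 0.0400 + 0.2704 = 1.2625

1.26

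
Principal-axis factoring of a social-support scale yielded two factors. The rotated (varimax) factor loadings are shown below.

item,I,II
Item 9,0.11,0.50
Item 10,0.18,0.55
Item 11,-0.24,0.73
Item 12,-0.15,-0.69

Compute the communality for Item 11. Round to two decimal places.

0.59

h² = (-0.24)² + 0.73² = 0.0576 + 0.5329 = 0.5905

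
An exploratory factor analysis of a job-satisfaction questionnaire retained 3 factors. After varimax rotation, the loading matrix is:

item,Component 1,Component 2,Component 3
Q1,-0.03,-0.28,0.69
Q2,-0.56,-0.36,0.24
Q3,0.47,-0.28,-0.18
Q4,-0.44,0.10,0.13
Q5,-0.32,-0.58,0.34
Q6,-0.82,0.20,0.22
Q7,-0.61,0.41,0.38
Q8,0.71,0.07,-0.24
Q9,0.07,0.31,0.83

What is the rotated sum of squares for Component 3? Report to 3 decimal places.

SS loadings for Component 3 = 0.69² + 0.24² + (-0.18)² + 0.13² + 0.34² + 0.22² + 0.38² + (-0.24)² + 0.83² = 0.4761 + 0.0576 + 0.0324 + 0.0169 + 0.1156 + 0.0484 + 0.1444 + 0.0576 + 0.6889 = 1.6379

1.638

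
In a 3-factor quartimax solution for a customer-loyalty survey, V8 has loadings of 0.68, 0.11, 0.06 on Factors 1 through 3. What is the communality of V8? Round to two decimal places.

h² = 0.68² + 0.11² + 0.06² = 0.4624 + 0.0121 + 0.0036 = 0.4781

0.48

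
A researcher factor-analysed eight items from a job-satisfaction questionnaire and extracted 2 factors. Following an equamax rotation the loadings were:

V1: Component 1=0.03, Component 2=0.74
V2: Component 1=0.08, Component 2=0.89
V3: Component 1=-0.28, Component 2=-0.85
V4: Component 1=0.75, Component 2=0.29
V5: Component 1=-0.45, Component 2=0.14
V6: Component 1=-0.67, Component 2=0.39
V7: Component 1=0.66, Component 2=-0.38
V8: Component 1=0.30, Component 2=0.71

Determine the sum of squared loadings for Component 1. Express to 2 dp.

1.83

SS loadings for Component 1 = 0.03² + 0.08² + (-0.28)² + 0.75² + (-0.45)² + (-0.67)² + 0.66² + 0.30² = 0.0009 + 0.0064 + 0.0784 + 0.5625 + 0.2025 + 0.4489 + 0.4356 + 0.0900 = 1.8252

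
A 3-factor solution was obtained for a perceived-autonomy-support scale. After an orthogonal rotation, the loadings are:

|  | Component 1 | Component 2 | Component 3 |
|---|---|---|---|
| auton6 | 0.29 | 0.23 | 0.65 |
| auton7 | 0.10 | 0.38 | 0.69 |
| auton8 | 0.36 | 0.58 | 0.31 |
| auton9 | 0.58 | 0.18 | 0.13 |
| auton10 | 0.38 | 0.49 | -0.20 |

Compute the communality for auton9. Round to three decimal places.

h² = 0.58² + 0.18² + 0.13² = 0.3364 + 0.0324 + 0.0169 = 0.3857

0.386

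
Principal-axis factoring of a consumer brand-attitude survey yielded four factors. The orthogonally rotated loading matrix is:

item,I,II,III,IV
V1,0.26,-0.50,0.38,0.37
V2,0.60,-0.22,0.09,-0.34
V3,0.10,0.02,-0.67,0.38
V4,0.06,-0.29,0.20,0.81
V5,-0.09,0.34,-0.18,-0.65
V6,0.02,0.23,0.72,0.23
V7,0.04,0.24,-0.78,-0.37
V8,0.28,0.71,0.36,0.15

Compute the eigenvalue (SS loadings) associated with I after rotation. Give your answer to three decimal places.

SS loadings for I = 0.26² + 0.60² + 0.10² + 0.06² + (-0.09)² + 0.02² + 0.04² + 0.28² = 0.0676 + 0.3600 + 0.0100 + 0.0036 + 0.0081 + 0.0004 + 0.0016 + 0.0784 = 0.5297

0.530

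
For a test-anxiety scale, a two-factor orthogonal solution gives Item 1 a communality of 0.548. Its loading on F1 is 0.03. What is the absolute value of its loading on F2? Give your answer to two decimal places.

Under orthogonal rotation h² = Σλ², so λ_F2² = h² − (0.0009) = 0.548 − 0.0009 = 0.5471.
|λ| = √0.5471 = 0.7397.

0.74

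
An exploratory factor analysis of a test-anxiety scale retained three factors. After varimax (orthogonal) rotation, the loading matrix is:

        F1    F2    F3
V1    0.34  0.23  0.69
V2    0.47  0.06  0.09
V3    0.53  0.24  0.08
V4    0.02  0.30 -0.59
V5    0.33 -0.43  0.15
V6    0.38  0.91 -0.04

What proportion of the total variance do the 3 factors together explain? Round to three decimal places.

SS loadings by factor: 0.8711, 1.2171, 0.8628; total = 2.9510.
Total variance with 6 standardized items is 6, so the solution explains 2.9510/6 = 0.4918.

0.492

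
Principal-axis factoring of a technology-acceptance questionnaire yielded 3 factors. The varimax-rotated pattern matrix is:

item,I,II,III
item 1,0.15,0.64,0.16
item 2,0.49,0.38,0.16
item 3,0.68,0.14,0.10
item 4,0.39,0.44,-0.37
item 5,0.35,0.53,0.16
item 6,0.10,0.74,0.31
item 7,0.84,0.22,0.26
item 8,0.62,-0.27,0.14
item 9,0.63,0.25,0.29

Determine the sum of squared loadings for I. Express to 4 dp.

2.4965

SS loadings for I = 0.15² + 0.49² + 0.68² + 0.39² + 0.35² + 0.10² + 0.84² + 0.62² + 0.63² = 0.0225 + 0.2401 + 0.4624 + 0.1521 + 0.1225 + 0.0100 + 0.7056 + 0.3844 + 0.3969 = 2.4965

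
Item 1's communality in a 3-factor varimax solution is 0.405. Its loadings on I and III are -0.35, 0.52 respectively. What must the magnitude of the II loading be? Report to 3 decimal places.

0.110

Under orthogonal rotation h² = Σλ², so λ_II² = h² − (0.3929) = 0.405 − 0.3929 = 0.0121.
|λ| = √0.0121 = 0.1100.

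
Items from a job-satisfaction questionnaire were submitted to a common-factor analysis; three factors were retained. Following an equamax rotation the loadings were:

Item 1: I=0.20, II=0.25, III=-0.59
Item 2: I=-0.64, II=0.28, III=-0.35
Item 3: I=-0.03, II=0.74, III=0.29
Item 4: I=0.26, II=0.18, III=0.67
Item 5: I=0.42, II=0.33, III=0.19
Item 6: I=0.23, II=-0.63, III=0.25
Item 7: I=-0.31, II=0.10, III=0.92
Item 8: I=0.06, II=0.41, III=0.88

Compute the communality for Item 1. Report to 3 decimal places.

0.451

h² = 0.20² + 0.25² + (-0.59)² = 0.0400 + 0.0625 + 0.3481 = 0.4506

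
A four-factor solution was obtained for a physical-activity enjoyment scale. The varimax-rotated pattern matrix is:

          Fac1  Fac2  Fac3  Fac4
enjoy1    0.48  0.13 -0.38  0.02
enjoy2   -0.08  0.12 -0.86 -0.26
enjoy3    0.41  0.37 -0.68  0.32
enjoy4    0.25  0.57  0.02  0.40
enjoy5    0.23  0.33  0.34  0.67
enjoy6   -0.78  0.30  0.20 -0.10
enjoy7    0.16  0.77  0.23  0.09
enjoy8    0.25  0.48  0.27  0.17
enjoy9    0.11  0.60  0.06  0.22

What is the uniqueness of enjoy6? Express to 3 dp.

h² = (-0.78)² + 0.30² + 0.20² + (-0.10)² = 0.6084 + 0.0900 + 0.0400 + 0.0100 = 0.7484
Uniqueness u² = 1 − h² = 1 − 0.7484 = 0.2516

0.252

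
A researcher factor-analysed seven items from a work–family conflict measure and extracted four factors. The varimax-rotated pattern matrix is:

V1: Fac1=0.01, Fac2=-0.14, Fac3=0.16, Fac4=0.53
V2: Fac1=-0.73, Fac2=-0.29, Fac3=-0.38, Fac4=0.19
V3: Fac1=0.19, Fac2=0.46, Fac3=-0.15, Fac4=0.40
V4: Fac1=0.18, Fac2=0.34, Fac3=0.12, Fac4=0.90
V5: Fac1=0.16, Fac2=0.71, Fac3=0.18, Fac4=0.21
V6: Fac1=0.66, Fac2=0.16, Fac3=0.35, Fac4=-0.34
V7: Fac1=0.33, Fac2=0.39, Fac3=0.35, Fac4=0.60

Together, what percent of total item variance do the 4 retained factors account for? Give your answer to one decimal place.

SS loadings by factor: 1.1716, 1.1127, 0.4843, 1.8067; total = 4.5753.
Total variance with 7 standardized items is 7, so the solution explains 4.5753/7 = 0.6536 = 65.36%.

65.4%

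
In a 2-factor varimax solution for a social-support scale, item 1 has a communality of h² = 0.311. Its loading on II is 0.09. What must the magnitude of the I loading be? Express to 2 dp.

Under orthogonal rotation h² = Σλ², so λ_I² = h² − (0.0081) = 0.311 − 0.0081 = 0.3029.
|λ| = √0.3029 = 0.5504.

0.55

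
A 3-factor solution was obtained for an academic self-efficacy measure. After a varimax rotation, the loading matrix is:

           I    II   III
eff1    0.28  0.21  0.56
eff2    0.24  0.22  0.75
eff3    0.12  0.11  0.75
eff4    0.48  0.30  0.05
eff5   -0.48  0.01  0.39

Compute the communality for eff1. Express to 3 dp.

0.436

h² = 0.28² + 0.21² + 0.56² = 0.0784 + 0.0441 + 0.3136 = 0.4361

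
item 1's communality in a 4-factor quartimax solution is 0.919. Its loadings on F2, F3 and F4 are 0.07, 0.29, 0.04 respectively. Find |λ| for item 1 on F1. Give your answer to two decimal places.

0.91

Under orthogonal rotation h² = Σλ², so λ_F1² = h² − (0.0906) = 0.919 − 0.0906 = 0.8284.
|λ| = √0.8284 = 0.9102.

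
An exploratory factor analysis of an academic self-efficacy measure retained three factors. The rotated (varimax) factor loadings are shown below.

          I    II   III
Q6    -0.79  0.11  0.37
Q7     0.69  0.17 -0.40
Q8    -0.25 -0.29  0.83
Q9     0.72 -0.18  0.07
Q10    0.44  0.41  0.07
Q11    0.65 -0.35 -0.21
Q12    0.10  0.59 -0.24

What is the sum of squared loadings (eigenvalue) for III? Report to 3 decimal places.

SS loadings for III = 0.37² + (-0.40)² + 0.83² + 0.07² + 0.07² + (-0.21)² + (-0.24)² = 0.1369 + 0.1600 + 0.6889 + 0.0049 + 0.0049 + 0.0441 + 0.0576 = 1.0973

1.097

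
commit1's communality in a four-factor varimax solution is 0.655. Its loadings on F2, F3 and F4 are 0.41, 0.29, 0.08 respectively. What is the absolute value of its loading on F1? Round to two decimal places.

Under orthogonal rotation h² = Σλ², so λ_F1² = h² − (0.2586) = 0.655 − 0.2586 = 0.3964.
|λ| = √0.3964 = 0.6296.

0.63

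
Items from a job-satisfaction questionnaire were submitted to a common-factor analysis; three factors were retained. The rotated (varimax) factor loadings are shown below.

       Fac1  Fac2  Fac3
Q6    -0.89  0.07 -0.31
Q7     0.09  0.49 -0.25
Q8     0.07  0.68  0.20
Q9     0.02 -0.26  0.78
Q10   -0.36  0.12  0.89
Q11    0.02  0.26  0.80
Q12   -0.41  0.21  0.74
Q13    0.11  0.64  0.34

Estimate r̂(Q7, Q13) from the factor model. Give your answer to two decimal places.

0.24

r̂ = Σ λ_i·λ_j across factors = (0.09)(0.11) + (0.49)(0.64) + (-0.25)(0.34)
  = +0.0099 +0.3136 -0.0850 = 0.2385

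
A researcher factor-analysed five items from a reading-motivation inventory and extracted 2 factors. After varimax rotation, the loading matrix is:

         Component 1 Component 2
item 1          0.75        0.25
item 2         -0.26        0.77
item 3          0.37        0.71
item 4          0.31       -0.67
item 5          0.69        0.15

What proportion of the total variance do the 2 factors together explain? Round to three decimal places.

Communalities: 0.6250, 0.6605, 0.6410, 0.5450, 0.4986; Σh² = 2.9701.
Total variance with 5 standardized items is 5, so the solution explains 2.9701/5 = 0.5940.

0.594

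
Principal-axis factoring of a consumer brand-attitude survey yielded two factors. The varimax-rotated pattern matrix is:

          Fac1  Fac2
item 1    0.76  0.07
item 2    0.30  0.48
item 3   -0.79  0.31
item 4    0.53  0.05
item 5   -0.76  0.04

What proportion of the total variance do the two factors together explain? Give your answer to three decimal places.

0.497

SS loadings by factor: 2.1502, 0.3355; total = 2.4857.
Total variance with 5 standardized items is 5, so the solution explains 2.4857/5 = 0.4971.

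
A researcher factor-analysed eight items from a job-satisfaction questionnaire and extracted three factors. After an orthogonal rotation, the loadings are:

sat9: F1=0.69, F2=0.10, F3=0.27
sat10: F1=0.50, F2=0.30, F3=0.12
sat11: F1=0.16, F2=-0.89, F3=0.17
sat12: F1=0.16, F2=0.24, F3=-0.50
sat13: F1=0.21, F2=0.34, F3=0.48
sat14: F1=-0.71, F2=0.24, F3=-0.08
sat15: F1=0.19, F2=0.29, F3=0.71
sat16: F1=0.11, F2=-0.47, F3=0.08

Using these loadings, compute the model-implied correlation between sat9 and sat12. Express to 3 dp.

-0.001

r̂ = Σ λ_i·λ_j across factors = (0.69)(0.16) + (0.10)(0.24) + (0.27)(-0.50)
  = +0.1104 +0.0240 -0.1350 = -0.0006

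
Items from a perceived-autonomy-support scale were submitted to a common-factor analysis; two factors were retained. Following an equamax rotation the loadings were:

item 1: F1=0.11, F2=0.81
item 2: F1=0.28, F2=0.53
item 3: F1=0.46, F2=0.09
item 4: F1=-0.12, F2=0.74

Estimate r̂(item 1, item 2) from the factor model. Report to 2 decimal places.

r̂ = Σ λ_i·λ_j across factors = (0.11)(0.28) + (0.81)(0.53)
  = +0.0308 +0.4293 = 0.4601

0.46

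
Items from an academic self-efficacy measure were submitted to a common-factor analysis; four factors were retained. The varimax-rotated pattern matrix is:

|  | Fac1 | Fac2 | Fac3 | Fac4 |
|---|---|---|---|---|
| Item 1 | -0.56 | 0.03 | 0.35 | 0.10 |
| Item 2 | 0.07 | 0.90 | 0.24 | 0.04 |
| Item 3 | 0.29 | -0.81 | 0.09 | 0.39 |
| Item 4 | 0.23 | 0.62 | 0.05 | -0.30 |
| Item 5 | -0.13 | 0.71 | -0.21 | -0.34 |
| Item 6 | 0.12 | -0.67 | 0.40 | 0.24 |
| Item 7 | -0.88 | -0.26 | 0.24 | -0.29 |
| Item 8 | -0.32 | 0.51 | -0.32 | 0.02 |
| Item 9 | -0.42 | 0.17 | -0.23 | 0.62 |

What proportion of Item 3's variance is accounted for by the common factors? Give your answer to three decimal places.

h² = 0.29² + (-0.81)² + 0.09² + 0.39² = 0.0841 + 0.6561 + 0.0081 + 0.1521 = 0.9004

0.900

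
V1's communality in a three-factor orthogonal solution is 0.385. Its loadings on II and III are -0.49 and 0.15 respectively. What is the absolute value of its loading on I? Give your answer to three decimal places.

Under orthogonal rotation h² = Σλ², so λ_I² = h² − (0.2626) = 0.385 − 0.2626 = 0.1224.
|λ| = √0.1224 = 0.3499.

0.350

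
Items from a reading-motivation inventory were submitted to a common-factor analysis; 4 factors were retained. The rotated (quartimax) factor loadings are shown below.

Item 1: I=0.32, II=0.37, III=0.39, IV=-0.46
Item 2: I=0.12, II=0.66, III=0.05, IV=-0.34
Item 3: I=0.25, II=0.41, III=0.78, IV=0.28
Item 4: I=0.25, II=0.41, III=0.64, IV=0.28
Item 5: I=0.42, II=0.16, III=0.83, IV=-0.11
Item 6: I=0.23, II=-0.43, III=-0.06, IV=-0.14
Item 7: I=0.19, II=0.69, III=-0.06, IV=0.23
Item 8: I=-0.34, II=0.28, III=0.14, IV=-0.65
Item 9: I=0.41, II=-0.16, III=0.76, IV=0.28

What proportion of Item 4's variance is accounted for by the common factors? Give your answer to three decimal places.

h² = 0.25² + 0.41² + 0.64² + 0.28² = 0.0625 + 0.1681 + 0.4096 + 0.0784 = 0.7186

0.719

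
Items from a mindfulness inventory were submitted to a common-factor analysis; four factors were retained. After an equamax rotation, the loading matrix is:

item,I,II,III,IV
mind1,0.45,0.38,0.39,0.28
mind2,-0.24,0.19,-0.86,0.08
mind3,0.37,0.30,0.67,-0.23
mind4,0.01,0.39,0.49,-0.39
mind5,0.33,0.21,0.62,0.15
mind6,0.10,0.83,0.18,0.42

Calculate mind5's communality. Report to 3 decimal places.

0.560

h² = 0.33² + 0.21² + 0.62² + 0.15² = 0.1089 + 0.0441 + 0.3844 + 0.0225 = 0.5599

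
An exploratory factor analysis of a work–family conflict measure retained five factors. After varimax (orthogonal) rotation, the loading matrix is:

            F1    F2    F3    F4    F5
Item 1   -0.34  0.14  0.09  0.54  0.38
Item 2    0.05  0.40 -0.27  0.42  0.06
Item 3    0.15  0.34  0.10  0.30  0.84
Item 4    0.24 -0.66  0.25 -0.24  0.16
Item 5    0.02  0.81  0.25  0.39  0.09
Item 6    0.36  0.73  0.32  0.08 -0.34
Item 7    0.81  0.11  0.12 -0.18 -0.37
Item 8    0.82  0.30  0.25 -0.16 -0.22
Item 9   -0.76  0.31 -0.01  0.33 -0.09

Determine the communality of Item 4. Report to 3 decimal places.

0.639

h² = 0.24² + (-0.66)² + 0.25² + (-0.24)² + 0.16² = 0.0576 + 0.4356 + 0.0625 + 0.0576 + 0.0256 = 0.6389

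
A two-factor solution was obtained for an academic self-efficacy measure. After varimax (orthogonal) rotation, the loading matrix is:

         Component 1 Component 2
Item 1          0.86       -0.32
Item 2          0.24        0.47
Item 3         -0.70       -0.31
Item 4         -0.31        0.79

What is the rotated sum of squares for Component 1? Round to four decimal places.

SS loadings for Component 1 = 0.86² + 0.24² + (-0.70)² + (-0.31)² = 0.7396 + 0.0576 + 0.4900 + 0.0961 = 1.3833

1.3833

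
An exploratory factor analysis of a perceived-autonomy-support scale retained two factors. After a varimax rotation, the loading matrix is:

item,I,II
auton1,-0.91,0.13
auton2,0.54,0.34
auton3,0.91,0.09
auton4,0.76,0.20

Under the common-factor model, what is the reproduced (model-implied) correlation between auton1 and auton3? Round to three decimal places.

-0.816

r̂ = Σ λ_i·λ_j across factors = (-0.91)(0.91) + (0.13)(0.09)
  = -0.8281 +0.0117 = -0.8164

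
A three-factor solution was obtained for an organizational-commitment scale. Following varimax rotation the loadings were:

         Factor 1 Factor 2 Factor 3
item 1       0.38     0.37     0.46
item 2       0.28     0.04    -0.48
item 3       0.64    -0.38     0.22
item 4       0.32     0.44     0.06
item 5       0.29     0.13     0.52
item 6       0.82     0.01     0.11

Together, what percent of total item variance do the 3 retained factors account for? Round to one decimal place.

46.0%

Communalities: 0.4929, 0.3104, 0.6024, 0.2996, 0.3714, 0.6846; Σh² = 2.7613.
Total variance with 6 standardized items is 6, so the solution explains 2.7613/6 = 0.4602 = 46.02%.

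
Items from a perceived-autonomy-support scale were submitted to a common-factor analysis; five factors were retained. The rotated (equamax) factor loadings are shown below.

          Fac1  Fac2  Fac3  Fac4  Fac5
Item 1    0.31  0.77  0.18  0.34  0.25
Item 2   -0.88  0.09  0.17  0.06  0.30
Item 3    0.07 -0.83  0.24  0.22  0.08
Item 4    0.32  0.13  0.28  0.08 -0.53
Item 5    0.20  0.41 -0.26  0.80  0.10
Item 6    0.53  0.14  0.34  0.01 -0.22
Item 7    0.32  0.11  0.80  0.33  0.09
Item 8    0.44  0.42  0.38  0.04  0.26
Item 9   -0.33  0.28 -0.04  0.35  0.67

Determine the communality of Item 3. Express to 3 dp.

h² = 0.07² + (-0.83)² + 0.24² + 0.22² + 0.08² = 0.0049 + 0.6889 + 0.0576 + 0.0484 + 0.0064 = 0.8062

0.806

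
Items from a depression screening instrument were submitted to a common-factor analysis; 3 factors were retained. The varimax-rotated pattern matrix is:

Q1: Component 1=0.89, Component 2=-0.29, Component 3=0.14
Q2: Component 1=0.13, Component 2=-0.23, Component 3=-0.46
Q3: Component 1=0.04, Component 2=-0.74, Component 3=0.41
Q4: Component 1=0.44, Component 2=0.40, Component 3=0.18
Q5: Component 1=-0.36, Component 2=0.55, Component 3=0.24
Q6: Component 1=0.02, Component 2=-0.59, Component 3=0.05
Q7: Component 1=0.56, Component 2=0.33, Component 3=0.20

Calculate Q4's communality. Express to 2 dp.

0.39

h² = 0.44² + 0.40² + 0.18² = 0.1936 + 0.1600 + 0.0324 = 0.3860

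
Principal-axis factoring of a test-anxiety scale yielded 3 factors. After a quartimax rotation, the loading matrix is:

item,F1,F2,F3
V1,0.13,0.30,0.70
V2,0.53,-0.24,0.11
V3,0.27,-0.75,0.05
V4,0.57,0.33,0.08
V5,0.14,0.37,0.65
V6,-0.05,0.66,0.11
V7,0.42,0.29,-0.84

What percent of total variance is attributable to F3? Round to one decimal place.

SS loadings for F3 = 0.70² + 0.11² + 0.05² + 0.08² + 0.65² + 0.11² + (-0.84)² = 1.6512
With 7 standardized items, total variance = 7. Proportion = 1.6512/7 = 0.2359 → 23.59%.

23.6%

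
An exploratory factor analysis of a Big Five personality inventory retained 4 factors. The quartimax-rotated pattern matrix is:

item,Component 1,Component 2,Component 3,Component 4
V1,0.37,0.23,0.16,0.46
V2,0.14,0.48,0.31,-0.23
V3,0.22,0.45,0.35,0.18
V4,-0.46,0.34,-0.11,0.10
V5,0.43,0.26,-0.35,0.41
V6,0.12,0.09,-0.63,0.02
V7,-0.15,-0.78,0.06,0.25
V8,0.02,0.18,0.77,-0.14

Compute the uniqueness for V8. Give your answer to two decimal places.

h² = 0.02² + 0.18² + 0.77² + (-0.14)² = 0.0004 + 0.0324 + 0.5929 + 0.0196 = 0.6453
Uniqueness u² = 1 − h² = 1 − 0.6453 = 0.3547

0.35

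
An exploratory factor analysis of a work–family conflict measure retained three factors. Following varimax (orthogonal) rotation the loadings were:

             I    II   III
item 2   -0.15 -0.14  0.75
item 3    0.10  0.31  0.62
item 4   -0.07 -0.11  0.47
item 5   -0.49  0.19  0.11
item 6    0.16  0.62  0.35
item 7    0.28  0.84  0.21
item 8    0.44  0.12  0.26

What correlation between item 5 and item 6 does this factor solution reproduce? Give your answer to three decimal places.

r̂ = Σ λ_i·λ_j across factors = (-0.49)(0.16) + (0.19)(0.62) + (0.11)(0.35)
  = -0.0784 +0.1178 +0.0385 = 0.0779

0.078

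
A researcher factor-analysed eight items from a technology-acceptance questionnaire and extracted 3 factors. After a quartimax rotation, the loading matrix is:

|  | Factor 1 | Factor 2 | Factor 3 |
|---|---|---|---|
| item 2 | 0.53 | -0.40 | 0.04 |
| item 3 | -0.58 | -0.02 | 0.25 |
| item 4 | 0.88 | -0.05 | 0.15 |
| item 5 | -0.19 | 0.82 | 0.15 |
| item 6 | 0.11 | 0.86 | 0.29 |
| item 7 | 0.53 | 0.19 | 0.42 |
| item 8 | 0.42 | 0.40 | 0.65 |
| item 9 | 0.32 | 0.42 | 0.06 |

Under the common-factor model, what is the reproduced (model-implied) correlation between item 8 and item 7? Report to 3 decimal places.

0.572

r̂ = Σ λ_i·λ_j across factors = (0.42)(0.53) + (0.40)(0.19) + (0.65)(0.42)
  = +0.2226 +0.0760 +0.2730 = 0.5716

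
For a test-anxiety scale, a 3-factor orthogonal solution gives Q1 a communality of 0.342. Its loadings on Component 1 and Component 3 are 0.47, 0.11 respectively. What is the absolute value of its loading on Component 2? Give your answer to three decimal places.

Under orthogonal rotation h² = Σλ², so λ_Component 2² = h² − (0.2330) = 0.342 − 0.2330 = 0.1090.
|λ| = √0.1090 = 0.3302.

0.330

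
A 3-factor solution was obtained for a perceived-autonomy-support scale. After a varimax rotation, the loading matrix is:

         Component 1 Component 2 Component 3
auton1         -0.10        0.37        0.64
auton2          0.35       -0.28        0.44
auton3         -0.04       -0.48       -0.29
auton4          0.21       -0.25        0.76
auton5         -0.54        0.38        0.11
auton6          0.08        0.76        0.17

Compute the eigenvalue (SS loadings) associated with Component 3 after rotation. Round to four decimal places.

SS loadings for Component 3 = 0.64² + 0.44² + (-0.29)² + 0.76² + 0.11² + 0.17² = 0.4096 + 0.1936 + 0.0841 + 0.5776 + 0.0121 + 0.0289 = 1.3059

1.3059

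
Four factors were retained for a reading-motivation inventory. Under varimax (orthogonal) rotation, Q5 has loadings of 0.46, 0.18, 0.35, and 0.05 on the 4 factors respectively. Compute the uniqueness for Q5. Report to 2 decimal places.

0.63

h² = 0.46² + 0.18² + 0.35² + 0.05² = 0.2116 + 0.0324 + 0.1225 + 0.0025 = 0.3690
Uniqueness u² = 1 − h² = 1 − 0.3690 = 0.6310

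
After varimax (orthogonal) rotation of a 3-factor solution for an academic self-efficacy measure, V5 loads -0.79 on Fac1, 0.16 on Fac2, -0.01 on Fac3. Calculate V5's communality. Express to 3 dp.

0.650

h² = (-0.79)² + 0.16² + (-0.01)² = 0.6241 + 0.0256 + 0.0001 = 0.6498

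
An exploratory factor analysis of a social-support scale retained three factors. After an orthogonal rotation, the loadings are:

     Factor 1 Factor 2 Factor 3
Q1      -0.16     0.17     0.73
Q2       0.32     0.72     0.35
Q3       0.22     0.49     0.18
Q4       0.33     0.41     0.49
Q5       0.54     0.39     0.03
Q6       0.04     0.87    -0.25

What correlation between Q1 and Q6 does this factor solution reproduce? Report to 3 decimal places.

-0.041

r̂ = Σ λ_i·λ_j across factors = (-0.16)(0.04) + (0.17)(0.87) + (0.73)(-0.25)
  = -0.0064 +0.1479 -0.1825 = -0.0410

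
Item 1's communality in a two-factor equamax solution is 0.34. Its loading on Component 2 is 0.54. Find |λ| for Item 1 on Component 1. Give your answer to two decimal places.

0.22

Under orthogonal rotation h² = Σλ², so λ_Component 1² = h² − (0.2916) = 0.34 − 0.2916 = 0.0484.
|λ| = √0.0484 = 0.2200.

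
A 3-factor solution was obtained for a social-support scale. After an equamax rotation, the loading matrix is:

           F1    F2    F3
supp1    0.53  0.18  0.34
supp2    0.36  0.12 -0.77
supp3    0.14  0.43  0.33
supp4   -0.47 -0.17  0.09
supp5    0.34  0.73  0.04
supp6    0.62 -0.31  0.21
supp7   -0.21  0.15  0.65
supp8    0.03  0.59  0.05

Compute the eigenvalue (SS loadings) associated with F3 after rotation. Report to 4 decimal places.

SS loadings for F3 = 0.34² + (-0.77)² + 0.33² + 0.09² + 0.04² + 0.21² + 0.65² + 0.05² = 0.1156 + 0.5929 + 0.1089 + 0.0081 + 0.0016 + 0.0441 + 0.4225 + 0.0025 = 1.2962

1.2962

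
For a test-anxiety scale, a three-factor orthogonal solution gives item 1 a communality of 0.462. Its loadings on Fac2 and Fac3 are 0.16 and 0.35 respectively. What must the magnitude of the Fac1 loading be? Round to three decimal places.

0.560

Under orthogonal rotation h² = Σλ², so λ_Fac1² = h² − (0.1481) = 0.462 − 0.1481 = 0.3139.
|λ| = √0.3139 = 0.5603.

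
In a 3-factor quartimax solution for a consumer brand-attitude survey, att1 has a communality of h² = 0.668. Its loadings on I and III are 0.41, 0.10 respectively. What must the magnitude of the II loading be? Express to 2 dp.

Under orthogonal rotation h² = Σλ², so λ_II² = h² − (0.1781) = 0.668 − 0.1781 = 0.4899.
|λ| = √0.4899 = 0.6999.

0.70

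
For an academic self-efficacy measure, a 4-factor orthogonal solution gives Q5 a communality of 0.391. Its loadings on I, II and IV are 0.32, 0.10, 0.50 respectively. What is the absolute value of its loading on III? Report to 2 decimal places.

Under orthogonal rotation h² = Σλ², so λ_III² = h² − (0.3624) = 0.391 − 0.3624 = 0.0286.
|λ| = √0.0286 = 0.1691.

0.17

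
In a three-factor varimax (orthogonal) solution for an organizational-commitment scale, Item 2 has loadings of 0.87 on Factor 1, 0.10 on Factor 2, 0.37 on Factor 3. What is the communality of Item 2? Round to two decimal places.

0.90

h² = 0.87² + 0.10² + 0.37² = 0.7569 + 0.0100 + 0.1369 = 0.9038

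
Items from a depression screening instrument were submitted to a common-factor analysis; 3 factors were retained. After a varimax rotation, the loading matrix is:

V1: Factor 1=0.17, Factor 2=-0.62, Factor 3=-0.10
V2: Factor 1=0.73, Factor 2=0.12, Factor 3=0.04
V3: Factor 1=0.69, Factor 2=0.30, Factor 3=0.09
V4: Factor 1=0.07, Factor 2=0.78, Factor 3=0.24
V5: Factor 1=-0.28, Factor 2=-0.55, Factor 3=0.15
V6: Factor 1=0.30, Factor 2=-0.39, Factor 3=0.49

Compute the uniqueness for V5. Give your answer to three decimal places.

h² = (-0.28)² + (-0.55)² + 0.15² = 0.0784 + 0.3025 + 0.0225 = 0.4034
Uniqueness u² = 1 − h² = 1 − 0.4034 = 0.5966

0.597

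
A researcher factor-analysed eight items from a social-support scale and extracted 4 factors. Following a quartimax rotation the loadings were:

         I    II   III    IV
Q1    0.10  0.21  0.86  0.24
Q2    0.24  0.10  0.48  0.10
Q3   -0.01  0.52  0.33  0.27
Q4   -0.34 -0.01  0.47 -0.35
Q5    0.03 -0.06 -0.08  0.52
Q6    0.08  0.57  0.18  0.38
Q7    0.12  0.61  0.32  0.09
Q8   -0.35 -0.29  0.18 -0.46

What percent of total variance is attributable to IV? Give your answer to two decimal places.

11.22%

SS loadings for IV = 0.24² + 0.10² + 0.27² + (-0.35)² + 0.52² + 0.38² + 0.09² + (-0.46)² = 0.8975
With 8 standardized items, total variance = 8. Proportion = 0.8975/8 = 0.1122 → 11.22%.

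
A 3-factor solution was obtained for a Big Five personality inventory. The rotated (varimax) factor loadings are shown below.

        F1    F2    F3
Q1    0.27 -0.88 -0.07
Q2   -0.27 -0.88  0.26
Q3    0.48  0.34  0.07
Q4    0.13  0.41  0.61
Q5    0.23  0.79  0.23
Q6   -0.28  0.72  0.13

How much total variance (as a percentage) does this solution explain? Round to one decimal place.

Communalities: 0.8522, 0.9149, 0.3509, 0.5571, 0.7299, 0.6137; Σh² = 4.0187.
Total variance with 6 standardized items is 6, so the solution explains 4.0187/6 = 0.6698 = 66.98%.

67.0%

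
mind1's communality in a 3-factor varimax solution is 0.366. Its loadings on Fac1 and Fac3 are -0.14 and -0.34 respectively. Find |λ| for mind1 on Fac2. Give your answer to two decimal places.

0.48

Under orthogonal rotation h² = Σλ², so λ_Fac2² = h² − (0.1352) = 0.366 − 0.1352 = 0.2308.
|λ| = √0.2308 = 0.4804.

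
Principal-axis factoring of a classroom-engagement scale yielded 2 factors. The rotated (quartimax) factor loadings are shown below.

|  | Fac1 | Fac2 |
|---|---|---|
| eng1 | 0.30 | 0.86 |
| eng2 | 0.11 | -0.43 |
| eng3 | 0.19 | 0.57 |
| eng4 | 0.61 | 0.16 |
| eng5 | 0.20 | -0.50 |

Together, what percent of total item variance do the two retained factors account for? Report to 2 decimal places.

41.51%

Communalities: 0.8296, 0.1970, 0.3610, 0.3977, 0.2900; Σh² = 2.0753.
Total variance with 5 standardized items is 5, so the solution explains 2.0753/5 = 0.4151 = 41.51%.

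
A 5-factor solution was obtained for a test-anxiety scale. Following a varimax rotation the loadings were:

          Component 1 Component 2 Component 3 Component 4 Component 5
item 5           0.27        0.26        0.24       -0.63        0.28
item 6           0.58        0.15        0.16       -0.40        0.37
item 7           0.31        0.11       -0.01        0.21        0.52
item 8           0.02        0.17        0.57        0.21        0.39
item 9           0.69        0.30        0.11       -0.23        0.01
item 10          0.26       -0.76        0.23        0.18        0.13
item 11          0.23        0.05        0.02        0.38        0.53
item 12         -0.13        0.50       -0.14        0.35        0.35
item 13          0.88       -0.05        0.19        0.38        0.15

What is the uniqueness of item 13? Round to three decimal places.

0.020

h² = 0.88² + (-0.05)² + 0.19² + 0.38² + 0.15² = 0.7744 + 0.0025 + 0.0361 + 0.1444 + 0.0225 = 0.9799
Uniqueness u² = 1 − h² = 1 − 0.9799 = 0.0201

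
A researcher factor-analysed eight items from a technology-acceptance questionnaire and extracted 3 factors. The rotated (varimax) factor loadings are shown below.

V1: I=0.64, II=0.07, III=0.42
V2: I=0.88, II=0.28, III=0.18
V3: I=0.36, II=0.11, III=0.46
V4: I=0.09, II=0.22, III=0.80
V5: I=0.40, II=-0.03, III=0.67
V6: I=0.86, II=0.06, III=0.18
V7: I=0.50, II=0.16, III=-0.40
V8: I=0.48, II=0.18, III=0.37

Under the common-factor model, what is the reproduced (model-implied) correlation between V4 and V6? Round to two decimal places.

0.23

r̂ = Σ λ_i·λ_j across factors = (0.09)(0.86) + (0.22)(0.06) + (0.80)(0.18)
  = +0.0774 +0.0132 +0.1440 = 0.2346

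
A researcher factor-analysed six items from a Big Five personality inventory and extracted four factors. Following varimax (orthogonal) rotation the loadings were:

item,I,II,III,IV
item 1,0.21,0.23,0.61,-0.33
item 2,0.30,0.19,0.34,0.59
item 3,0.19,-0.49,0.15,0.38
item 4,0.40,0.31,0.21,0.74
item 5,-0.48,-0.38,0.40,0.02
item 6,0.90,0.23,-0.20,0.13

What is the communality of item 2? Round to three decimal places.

0.590

h² = 0.30² + 0.19² + 0.34² + 0.59² = 0.0900 + 0.0361 + 0.1156 + 0.3481 = 0.5898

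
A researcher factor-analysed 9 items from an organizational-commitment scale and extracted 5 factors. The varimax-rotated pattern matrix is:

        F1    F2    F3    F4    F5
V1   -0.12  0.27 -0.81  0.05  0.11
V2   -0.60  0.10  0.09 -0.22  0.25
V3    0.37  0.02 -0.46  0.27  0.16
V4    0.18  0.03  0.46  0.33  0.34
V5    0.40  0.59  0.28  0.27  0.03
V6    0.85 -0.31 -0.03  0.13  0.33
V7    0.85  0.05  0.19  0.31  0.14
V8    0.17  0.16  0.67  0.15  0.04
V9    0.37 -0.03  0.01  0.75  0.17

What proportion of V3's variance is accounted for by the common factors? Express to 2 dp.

h² = 0.37² + 0.02² + (-0.46)² + 0.27² + 0.16² = 0.1369 + 0.0004 + 0.2116 + 0.0729 + 0.0256 = 0.4474

0.45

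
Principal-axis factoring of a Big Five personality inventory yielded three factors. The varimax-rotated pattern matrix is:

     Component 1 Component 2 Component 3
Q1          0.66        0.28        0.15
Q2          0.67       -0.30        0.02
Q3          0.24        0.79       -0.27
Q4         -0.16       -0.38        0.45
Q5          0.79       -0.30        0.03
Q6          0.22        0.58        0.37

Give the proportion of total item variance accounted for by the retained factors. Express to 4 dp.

0.5733

SS loadings by factor: 1.6402, 1.3633, 0.4361; total = 3.4396.
Total variance with 6 standardized items is 6, so the solution explains 3.4396/6 = 0.5733.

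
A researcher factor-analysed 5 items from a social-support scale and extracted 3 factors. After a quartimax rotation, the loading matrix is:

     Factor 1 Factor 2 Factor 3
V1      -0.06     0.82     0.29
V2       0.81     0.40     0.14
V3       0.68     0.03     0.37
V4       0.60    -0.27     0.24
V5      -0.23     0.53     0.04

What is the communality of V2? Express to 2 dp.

h² = 0.81² + 0.40² + 0.14² = 0.6561 + 0.1600 + 0.0196 = 0.8357

0.84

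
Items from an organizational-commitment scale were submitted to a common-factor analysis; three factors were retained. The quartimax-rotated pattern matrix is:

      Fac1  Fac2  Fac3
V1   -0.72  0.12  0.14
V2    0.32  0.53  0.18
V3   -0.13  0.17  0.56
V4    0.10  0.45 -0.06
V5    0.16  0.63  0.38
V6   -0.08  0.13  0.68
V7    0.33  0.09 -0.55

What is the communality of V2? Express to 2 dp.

h² = 0.32² + 0.53² + 0.18² = 0.1024 + 0.2809 + 0.0324 = 0.4157

0.42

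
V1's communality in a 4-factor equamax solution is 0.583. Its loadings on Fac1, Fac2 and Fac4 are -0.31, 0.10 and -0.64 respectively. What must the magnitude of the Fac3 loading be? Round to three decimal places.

Under orthogonal rotation h² = Σλ², so λ_Fac3² = h² − (0.5157) = 0.583 − 0.5157 = 0.0673.
|λ| = √0.0673 = 0.2594.

0.259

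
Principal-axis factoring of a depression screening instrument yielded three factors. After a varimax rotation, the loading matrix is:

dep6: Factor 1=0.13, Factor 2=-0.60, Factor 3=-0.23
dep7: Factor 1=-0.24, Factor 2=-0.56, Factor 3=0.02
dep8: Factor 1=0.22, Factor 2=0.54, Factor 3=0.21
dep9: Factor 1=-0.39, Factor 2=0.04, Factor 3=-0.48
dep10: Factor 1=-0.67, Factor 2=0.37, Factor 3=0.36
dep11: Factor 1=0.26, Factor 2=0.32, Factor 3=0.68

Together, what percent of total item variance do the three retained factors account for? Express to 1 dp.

Communalities: 0.4298, 0.3716, 0.3841, 0.3841, 0.7154, 0.6324; Σh² = 2.9174.
Total variance with 6 standardized items is 6, so the solution explains 2.9174/6 = 0.4862 = 48.62%.

48.6%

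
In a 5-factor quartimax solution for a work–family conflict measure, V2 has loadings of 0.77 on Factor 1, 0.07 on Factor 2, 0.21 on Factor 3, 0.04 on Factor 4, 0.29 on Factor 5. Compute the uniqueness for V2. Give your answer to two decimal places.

h² = 0.77² + 0.07² + 0.21² + 0.04² + 0.29² = 0.5929 + 0.0049 + 0.0441 + 0.0016 + 0.0841 = 0.7276
Uniqueness u² = 1 − h² = 1 − 0.7276 = 0.2724

0.27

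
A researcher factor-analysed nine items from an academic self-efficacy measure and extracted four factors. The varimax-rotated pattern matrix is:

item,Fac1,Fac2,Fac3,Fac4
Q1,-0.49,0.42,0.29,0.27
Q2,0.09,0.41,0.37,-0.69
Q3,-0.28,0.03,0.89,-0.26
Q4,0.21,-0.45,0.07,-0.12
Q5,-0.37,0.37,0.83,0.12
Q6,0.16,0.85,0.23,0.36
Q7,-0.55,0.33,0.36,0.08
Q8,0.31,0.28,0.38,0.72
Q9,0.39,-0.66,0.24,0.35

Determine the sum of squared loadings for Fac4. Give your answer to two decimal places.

SS loadings for Fac4 = 0.27² + (-0.69)² + (-0.26)² + (-0.12)² + 0.12² + 0.36² + 0.08² + 0.72² + 0.35² = 0.0729 + 0.4761 + 0.0676 + 0.0144 + 0.0144 + 0.1296 + 0.0064 + 0.5184 + 0.1225 = 1.4223

1.42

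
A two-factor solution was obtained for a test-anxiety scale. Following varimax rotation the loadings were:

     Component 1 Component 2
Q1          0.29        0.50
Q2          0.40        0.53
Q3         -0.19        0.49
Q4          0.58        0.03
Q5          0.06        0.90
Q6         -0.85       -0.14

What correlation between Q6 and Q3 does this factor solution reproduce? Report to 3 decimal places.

0.093

r̂ = Σ λ_i·λ_j across factors = (-0.85)(-0.19) + (-0.14)(0.49)
  = +0.1615 -0.0686 = 0.0929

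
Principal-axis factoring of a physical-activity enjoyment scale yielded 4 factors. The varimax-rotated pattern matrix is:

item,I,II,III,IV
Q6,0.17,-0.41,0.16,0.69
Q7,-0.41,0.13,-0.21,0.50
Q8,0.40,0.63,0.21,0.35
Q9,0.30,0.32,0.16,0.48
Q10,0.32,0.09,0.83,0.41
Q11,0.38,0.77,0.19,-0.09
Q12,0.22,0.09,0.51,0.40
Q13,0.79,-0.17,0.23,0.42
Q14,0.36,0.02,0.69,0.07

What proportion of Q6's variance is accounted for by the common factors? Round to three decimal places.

0.699

h² = 0.17² + (-0.41)² + 0.16² + 0.69² = 0.0289 + 0.1681 + 0.0256 + 0.4761 = 0.6987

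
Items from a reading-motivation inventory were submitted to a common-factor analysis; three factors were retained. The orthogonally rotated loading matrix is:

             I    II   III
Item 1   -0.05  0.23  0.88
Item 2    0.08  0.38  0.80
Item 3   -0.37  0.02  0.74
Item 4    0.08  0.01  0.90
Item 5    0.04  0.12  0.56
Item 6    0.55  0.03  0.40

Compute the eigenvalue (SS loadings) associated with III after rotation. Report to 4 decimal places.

SS loadings for III = 0.88² + 0.80² + 0.74² + 0.90² + 0.56² + 0.40² = 0.7744 + 0.6400 + 0.5476 + 0.8100 + 0.3136 + 0.1600 = 3.2456

3.2456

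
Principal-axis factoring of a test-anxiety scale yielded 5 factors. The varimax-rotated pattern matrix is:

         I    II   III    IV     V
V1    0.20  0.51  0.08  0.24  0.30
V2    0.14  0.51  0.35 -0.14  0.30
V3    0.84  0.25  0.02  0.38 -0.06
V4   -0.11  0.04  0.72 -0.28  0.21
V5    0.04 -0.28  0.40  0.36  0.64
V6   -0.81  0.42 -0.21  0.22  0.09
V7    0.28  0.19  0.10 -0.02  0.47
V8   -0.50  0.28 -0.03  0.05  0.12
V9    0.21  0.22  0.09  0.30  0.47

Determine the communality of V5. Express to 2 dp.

h² = 0.04² + (-0.28)² + 0.40² + 0.36² + 0.64² = 0.0016 + 0.0784 + 0.1600 + 0.1296 + 0.4096 = 0.7792

0.78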